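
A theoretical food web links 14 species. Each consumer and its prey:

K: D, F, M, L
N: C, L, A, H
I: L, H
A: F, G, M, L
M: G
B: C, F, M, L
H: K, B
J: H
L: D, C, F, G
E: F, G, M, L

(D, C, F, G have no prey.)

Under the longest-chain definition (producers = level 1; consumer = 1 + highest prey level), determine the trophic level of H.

G is a producer → level 1.
M eats G → level 2.
B eats M (level 2); other prey at levels: C 1, F 1, L 2 → level 3.
H eats B (level 3); other prey at levels: K 3 → level 4.

Trophic level 4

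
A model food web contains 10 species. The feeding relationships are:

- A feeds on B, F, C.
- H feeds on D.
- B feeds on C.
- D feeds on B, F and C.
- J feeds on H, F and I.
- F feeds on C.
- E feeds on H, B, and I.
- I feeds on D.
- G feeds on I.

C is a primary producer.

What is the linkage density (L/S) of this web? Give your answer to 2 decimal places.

There are L = 17 links among S = 10 species.
L/S = 17/10 = 1.7000 ≈ 1.70.

L/S = 1.70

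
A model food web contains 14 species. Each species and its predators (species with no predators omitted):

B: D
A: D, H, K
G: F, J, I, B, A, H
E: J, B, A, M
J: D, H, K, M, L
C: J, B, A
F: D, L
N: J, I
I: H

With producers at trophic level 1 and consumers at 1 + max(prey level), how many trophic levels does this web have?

Producers (level 1): G, E, C, N.
G → F → L gives L level 3.
No species has a prey at level 3, so no species reaches level 4.

3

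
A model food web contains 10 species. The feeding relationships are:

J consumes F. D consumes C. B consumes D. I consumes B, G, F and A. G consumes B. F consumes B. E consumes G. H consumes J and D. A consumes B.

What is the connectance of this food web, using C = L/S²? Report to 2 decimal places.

The web has S = 10 species and L = 13 feeding links.
C = L / S² = 13 / 100 = 0.1300 ≈ 0.13.

C = 0.13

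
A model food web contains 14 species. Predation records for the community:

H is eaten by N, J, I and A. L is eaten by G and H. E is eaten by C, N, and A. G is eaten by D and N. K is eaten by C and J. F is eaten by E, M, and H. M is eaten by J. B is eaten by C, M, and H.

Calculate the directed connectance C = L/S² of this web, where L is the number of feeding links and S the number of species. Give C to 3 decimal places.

C = 0.102

The web has S = 14 species and L = 20 feeding links.
C = L / S² = 20 / 196 = 0.1020 ≈ 0.102.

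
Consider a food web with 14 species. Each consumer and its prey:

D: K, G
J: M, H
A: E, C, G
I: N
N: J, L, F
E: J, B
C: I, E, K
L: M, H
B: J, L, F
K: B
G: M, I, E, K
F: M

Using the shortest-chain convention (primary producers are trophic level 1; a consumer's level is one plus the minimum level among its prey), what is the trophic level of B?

Trophic level 3

M is a producer → level 1.
J eats M → level 2.
B eats J → level 3.
No prey of B is below level 2, so 3 is the minimum.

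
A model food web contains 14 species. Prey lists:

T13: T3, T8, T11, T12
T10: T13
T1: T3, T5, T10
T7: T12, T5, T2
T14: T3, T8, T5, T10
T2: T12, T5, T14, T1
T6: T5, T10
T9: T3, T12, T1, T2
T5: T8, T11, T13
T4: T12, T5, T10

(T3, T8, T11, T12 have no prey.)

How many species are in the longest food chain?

One longest chain: T3 → T13 → T5 → T14 → T2 → T9.
It has 6 species and 5 links.

6 species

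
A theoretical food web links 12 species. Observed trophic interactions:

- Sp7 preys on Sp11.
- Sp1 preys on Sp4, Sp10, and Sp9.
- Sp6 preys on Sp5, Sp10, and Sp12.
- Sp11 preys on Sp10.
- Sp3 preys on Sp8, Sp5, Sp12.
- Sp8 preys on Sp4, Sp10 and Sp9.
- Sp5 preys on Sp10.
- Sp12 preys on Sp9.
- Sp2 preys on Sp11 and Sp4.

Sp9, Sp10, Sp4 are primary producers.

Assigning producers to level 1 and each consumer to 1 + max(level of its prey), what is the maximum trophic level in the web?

3

Producers (level 1): Sp9, Sp10, Sp4.
Sp9 → Sp8 → Sp3 gives Sp3 level 3.
No species has a prey at level 3, so no species reaches level 4.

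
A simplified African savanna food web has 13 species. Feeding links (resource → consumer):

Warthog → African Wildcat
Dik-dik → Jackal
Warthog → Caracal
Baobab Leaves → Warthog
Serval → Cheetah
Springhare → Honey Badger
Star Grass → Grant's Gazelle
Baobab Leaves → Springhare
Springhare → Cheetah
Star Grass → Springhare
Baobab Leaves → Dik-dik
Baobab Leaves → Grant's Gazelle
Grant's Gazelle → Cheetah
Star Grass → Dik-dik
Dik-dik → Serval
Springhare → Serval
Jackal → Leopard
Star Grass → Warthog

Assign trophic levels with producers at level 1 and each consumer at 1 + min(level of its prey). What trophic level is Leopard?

Baobab Leaves is a producer → level 1.
Dik-dik eats Baobab Leaves → level 2.
Jackal eats Dik-dik → level 3.
Leopard eats Jackal → level 4.
No prey of Leopard is below level 3, so 4 is the minimum.

Trophic level 4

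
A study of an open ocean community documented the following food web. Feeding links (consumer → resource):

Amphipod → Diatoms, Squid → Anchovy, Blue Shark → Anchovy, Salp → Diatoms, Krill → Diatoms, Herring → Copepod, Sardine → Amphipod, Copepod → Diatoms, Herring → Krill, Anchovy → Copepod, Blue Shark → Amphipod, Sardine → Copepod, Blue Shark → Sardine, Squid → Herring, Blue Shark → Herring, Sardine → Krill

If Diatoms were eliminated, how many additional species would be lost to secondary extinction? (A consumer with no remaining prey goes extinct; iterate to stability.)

9

Remove Diatoms.
Round 1: Krill (all prey gone), Amphipod (all prey gone), Salp (all prey gone), Copepod (all prey gone) → extinct.
Round 2: Anchovy (all prey gone), Herring (all prey gone), Sardine (all prey gone) → extinct.
Round 3: Squid (all prey gone), Blue Shark (all prey gone) → extinct.
No further losses. Total secondary extinctions: 9.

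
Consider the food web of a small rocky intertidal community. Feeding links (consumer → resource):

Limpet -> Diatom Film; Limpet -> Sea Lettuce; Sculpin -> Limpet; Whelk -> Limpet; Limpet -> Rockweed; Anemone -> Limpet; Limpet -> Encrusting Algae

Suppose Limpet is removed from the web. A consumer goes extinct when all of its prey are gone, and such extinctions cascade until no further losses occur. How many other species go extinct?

3

Remove Limpet.
Round 1: Sculpin (all prey gone), Whelk (all prey gone), Anemone (all prey gone) → extinct.
No further losses. Total secondary extinctions: 3.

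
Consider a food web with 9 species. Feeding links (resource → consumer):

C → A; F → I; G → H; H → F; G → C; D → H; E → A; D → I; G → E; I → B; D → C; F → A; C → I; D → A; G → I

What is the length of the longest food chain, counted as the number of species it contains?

5 species

One longest chain: G → H → F → I → B.
It has 5 species and 4 links.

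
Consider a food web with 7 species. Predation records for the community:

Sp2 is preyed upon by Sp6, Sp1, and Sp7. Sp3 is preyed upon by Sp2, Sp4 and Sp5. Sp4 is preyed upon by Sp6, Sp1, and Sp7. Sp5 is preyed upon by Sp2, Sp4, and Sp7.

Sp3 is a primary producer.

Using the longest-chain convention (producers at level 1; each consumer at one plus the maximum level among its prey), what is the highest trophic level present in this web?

4

Producers (level 1): Sp3.
Sp3 → Sp5 → Sp2 → Sp7 gives Sp7 level 4.
No species has a prey at level 4, so no species reaches level 5.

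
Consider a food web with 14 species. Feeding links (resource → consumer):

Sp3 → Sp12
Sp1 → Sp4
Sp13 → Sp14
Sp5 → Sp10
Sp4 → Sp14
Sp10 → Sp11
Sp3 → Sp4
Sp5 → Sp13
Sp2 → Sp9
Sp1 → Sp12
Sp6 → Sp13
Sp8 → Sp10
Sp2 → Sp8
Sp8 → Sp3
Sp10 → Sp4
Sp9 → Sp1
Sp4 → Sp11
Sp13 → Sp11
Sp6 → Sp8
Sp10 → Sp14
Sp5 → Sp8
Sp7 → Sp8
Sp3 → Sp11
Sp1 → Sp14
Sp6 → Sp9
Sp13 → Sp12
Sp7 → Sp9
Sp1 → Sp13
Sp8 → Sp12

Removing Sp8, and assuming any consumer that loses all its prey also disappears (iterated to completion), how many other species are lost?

Remove Sp8.
Round 1: Sp3 (all prey gone) → extinct.
No further losses. Total secondary extinctions: 1.

1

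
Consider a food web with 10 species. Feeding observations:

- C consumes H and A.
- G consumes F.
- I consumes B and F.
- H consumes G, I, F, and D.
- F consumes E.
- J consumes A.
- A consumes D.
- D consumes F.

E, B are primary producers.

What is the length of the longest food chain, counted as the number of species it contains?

One longest chain: E → F → G → H → C.
It has 5 species and 4 links.

5 species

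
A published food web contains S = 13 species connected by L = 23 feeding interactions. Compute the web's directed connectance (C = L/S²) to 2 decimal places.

C = 0.14

The web has S = 13 species and L = 23 feeding links.
C = L / S² = 23 / 169 = 0.1361 ≈ 0.14.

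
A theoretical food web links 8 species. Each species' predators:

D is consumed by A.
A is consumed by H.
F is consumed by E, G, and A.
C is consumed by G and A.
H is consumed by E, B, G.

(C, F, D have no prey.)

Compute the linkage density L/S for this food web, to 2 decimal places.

There are L = 10 links among S = 8 species.
L/S = 10/8 = 1.2500 ≈ 1.25.

L/S = 1.25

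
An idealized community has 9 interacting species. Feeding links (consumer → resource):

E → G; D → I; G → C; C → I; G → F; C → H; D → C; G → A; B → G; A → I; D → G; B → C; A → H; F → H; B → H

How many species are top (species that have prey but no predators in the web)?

3

Top species (has prey, but nothing eats it): E, D, B.
Count: 3.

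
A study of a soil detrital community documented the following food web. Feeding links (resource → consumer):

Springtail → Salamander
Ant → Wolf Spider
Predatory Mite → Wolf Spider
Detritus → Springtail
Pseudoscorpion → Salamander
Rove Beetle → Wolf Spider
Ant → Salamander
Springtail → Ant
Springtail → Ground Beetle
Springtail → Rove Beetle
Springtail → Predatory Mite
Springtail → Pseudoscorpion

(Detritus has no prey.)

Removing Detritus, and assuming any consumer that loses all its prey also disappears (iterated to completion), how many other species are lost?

8

Remove Detritus.
Round 1: Springtail (all prey gone) → extinct.
Round 2: Predatory Mite (all prey gone), Rove Beetle (all prey gone), Ground Beetle (all prey gone), Ant (all prey gone), Pseudoscorpion (all prey gone) → extinct.
Round 3: Wolf Spider (all prey gone), Salamander (all prey gone) → extinct.
No further losses. Total secondary extinctions: 8.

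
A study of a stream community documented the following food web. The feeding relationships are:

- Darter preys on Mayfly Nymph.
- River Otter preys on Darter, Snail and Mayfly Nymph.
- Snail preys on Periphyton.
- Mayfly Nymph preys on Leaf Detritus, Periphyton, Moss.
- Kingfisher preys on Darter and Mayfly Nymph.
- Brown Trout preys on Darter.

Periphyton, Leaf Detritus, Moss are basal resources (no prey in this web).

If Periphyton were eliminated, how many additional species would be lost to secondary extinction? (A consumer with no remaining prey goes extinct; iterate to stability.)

Remove Periphyton.
Round 1: Snail (all prey gone) → extinct.
No further losses. Total secondary extinctions: 1.

1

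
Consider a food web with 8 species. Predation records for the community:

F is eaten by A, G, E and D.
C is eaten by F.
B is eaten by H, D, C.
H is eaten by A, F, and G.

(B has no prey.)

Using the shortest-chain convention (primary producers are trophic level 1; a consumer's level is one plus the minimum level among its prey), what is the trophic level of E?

Trophic level 4

B is a producer → level 1.
H eats B → level 2.
F eats H → level 3.
E eats F → level 4.
No prey of E is below level 3, so 4 is the minimum.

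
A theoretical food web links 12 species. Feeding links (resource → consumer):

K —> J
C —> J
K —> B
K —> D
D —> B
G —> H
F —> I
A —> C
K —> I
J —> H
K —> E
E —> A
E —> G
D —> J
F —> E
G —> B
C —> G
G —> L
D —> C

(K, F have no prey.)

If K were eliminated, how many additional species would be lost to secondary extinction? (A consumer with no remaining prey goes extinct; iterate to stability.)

1

Remove K.
Round 1: D (all prey gone) → extinct.
No further losses. Total secondary extinctions: 1.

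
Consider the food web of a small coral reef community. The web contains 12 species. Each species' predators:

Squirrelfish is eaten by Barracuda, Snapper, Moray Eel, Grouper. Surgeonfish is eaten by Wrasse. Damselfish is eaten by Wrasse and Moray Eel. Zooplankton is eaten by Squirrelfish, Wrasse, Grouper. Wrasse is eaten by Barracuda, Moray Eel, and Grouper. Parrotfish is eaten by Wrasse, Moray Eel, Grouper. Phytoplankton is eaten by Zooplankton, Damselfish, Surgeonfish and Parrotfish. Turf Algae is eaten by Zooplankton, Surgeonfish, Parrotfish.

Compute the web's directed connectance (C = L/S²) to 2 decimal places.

The web has S = 12 species and L = 23 feeding links.
C = L / S² = 23 / 144 = 0.1597 ≈ 0.16.

C = 0.16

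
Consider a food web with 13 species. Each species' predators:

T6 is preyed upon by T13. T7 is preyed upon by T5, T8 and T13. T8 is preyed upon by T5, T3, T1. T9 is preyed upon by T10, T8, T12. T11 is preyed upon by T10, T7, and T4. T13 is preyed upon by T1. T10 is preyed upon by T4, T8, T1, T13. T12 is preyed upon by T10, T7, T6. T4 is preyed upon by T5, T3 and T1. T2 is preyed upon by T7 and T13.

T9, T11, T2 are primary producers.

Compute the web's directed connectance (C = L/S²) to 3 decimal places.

The web has S = 13 species and L = 26 feeding links.
C = L / S² = 26 / 169 = 0.1538 ≈ 0.154.

C = 0.154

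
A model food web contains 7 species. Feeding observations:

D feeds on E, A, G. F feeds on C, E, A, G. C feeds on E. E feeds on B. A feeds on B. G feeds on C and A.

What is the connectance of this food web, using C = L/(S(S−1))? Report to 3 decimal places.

C = 0.286

The web has S = 7 species and L = 12 feeding links.
C = L / (S(S−1)) = 12 / 42 = 0.2857 ≈ 0.286.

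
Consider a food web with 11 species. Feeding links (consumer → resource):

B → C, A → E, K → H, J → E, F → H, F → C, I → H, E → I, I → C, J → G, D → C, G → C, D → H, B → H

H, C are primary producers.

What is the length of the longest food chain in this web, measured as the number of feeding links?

One longest chain: H → I → E → J.
It has 4 species and 3 links.

3 links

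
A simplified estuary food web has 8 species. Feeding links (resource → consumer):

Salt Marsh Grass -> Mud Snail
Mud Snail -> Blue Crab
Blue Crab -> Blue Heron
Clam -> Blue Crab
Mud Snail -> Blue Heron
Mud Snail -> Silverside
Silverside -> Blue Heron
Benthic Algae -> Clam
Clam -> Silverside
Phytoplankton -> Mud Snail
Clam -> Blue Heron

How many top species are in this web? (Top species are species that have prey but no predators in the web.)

Top species (has prey, but nothing eats it): Blue Heron.
Count: 1.

1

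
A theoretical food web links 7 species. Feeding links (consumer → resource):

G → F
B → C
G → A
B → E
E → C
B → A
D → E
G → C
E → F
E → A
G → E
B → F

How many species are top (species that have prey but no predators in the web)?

3

Top species (has prey, but nothing eats it): G, D, B.
Count: 3.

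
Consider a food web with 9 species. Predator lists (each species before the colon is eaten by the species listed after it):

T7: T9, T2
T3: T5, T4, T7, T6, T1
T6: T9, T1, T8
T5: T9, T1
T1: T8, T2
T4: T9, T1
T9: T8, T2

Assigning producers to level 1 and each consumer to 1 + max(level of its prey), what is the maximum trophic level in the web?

4

Producers (level 1): T3.
T3 → T5 → T9 → T8 gives T8 level 4.
No species has a prey at level 4, so no species reaches level 5.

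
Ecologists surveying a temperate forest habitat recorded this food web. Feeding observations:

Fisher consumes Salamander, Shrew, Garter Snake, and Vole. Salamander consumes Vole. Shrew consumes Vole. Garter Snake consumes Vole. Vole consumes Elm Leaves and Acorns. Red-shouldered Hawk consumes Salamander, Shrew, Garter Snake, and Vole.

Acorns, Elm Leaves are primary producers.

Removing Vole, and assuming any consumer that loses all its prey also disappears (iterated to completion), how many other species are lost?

Remove Vole.
Round 1: Garter Snake (all prey gone), Salamander (all prey gone), Shrew (all prey gone) → extinct.
Round 2: Fisher (all prey gone), Red-shouldered Hawk (all prey gone) → extinct.
No further losses. Total secondary extinctions: 5.

5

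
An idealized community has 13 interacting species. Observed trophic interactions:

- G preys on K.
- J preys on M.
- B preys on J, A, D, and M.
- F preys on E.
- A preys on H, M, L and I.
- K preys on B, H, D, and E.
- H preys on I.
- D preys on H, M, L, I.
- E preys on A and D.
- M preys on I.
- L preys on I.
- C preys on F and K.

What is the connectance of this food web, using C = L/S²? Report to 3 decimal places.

C = 0.154

The web has S = 13 species and L = 26 feeding links.
C = L / S² = 26 / 169 = 0.1538 ≈ 0.154.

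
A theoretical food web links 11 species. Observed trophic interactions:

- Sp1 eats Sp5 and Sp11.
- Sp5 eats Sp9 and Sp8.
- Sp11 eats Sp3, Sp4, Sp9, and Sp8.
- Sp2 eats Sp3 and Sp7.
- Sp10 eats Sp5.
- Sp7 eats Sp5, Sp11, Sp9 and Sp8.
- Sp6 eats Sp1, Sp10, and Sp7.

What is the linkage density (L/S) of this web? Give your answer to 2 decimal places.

There are L = 18 links among S = 11 species.
L/S = 18/11 = 1.6364 ≈ 1.64.

L/S = 1.64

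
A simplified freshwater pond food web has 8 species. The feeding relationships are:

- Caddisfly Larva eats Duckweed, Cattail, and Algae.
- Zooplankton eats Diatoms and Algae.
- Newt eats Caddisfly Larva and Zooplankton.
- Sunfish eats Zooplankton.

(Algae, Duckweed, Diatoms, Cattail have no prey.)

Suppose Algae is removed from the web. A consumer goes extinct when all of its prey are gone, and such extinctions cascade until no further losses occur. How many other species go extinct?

Remove Algae.
Every predator of it retains at least one other prey: Caddisfly Larva still has Duckweed, Cattail; Zooplankton still has Diatoms.
No consumer loses all prey, so no secondary extinctions occur.

0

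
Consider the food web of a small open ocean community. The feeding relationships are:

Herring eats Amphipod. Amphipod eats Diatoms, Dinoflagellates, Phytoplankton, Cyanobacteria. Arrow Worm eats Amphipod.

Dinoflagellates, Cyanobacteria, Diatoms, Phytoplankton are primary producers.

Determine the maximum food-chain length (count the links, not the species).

One longest chain: Dinoflagellates → Amphipod → Herring.
It has 3 species and 2 links.

2 links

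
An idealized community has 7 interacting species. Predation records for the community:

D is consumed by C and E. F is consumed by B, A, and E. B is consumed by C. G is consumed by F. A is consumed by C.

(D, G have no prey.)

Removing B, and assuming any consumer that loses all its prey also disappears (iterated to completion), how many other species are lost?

Remove B.
Every predator of it retains at least one other prey: C still has D, A.
No consumer loses all prey, so no secondary extinctions occur.

0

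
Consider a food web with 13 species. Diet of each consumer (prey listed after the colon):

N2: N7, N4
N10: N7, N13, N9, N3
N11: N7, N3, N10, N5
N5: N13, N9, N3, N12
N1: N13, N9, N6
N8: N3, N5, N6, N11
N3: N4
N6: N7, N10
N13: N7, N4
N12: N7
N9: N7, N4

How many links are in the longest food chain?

One longest chain: N7 → N13 → N10 → N6 → N8.
It has 5 species and 4 links.

4 links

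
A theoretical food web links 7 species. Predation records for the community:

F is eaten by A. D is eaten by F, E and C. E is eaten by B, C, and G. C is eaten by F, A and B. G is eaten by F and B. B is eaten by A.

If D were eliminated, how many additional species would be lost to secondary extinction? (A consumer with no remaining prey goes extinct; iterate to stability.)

Remove D.
Round 1: E (all prey gone) → extinct.
Round 2: G (all prey gone), C (all prey gone) → extinct.
Round 3: F (all prey gone), B (all prey gone) → extinct.
Round 4: A (all prey gone) → extinct.
No further losses. Total secondary extinctions: 6.

6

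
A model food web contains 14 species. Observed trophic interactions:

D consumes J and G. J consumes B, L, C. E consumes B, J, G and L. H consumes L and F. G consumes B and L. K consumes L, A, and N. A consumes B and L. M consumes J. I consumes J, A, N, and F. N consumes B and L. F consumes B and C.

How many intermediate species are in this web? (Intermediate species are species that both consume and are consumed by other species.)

5

Intermediate species (has both prey and predators): A, N, F, G, J.
Count: 5.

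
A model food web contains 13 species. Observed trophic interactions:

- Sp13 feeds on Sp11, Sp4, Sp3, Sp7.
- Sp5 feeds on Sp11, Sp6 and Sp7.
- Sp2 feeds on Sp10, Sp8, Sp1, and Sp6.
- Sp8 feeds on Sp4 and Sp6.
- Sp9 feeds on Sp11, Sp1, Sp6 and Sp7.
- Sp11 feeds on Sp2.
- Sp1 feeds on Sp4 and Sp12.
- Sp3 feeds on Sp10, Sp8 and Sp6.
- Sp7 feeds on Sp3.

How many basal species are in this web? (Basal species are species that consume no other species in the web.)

4

Basal species (no prey listed): Sp6, Sp10, Sp12, Sp4.
Count: 4.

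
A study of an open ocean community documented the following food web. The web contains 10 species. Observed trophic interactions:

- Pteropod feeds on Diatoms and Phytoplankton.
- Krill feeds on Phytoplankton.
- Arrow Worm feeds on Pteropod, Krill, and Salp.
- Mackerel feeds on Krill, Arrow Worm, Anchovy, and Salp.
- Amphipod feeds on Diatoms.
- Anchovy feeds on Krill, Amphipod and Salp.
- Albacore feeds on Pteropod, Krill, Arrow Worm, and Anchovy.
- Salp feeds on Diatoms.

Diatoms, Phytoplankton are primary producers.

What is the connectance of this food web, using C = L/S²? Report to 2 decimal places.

C = 0.19

The web has S = 10 species and L = 19 feeding links.
C = L / S² = 19 / 100 = 0.1900 ≈ 0.19.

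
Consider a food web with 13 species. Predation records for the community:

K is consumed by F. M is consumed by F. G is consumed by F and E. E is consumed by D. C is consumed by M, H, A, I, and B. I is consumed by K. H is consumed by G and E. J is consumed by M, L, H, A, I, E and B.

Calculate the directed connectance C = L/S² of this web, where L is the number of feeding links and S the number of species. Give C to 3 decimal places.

The web has S = 13 species and L = 20 feeding links.
C = L / S² = 20 / 169 = 0.1183 ≈ 0.118.

C = 0.118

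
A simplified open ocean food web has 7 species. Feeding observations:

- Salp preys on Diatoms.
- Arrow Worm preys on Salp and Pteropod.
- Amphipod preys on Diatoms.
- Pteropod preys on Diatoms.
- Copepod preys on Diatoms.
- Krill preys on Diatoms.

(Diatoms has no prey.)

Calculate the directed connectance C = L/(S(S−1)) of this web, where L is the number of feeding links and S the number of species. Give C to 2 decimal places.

The web has S = 7 species and L = 7 feeding links.
C = L / (S(S−1)) = 7 / 42 = 0.1667 ≈ 0.17.

C = 0.17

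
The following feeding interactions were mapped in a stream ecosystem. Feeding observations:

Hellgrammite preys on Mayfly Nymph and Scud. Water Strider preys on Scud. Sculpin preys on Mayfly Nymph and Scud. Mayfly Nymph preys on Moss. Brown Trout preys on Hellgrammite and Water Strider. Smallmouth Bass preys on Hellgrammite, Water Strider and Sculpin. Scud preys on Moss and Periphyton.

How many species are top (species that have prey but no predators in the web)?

Top species (has prey, but nothing eats it): Smallmouth Bass, Brown Trout.
Count: 2.

2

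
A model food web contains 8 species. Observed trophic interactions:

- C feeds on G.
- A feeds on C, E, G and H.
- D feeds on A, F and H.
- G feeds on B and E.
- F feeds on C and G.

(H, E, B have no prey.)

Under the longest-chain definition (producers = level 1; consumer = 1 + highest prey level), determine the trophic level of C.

E is a producer → level 1.
G eats E (level 1); other prey at levels: B 1 → level 2.
C eats G → level 3.

Trophic level 3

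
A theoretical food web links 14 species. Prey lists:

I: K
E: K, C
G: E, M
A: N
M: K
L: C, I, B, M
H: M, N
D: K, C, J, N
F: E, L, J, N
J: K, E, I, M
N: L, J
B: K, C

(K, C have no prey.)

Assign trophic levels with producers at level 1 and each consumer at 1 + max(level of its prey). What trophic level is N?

Trophic level 4

K is a producer → level 1.
E eats K (level 1); other prey at levels: C 1 → level 2.
J eats E (level 2); other prey at levels: K 1, I 2, M 2 → level 3.
N eats J (level 3); other prey at levels: L 3 → level 4.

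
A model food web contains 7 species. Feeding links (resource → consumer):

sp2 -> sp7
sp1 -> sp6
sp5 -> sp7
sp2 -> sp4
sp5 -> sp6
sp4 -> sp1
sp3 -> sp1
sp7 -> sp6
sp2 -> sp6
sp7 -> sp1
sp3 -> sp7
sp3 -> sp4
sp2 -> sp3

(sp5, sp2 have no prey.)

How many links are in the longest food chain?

4 links

One longest chain: sp2 → sp3 → sp7 → sp1 → sp6.
It has 5 species and 4 links.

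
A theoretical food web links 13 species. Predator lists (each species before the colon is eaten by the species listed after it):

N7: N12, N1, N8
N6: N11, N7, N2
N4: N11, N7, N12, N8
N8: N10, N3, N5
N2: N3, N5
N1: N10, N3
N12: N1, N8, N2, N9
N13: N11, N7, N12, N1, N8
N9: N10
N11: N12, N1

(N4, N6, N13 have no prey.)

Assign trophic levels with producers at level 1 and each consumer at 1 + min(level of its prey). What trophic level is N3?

N6 is a producer → level 1.
N2 eats N6 → level 2.
N3 eats N2 → level 3.
No prey of N3 is below level 2, so 3 is the minimum.

Trophic level 3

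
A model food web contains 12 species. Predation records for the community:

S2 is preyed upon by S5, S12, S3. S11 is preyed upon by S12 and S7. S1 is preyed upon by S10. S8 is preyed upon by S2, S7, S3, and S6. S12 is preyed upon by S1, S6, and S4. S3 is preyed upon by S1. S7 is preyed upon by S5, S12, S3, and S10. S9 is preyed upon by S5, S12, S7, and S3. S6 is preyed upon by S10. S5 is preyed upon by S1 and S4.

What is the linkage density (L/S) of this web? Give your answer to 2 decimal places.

L/S = 2.08

There are L = 25 links among S = 12 species.
L/S = 25/12 = 2.0833 ≈ 2.08.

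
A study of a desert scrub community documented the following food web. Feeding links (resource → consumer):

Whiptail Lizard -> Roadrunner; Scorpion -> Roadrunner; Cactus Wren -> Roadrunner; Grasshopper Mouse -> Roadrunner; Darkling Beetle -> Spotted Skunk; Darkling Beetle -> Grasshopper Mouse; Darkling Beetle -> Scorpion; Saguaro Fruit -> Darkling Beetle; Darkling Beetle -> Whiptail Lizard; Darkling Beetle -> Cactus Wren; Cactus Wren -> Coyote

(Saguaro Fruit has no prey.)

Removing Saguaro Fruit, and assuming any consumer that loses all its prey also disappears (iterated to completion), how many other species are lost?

8

Remove Saguaro Fruit.
Round 1: Darkling Beetle (all prey gone) → extinct.
Round 2: Spotted Skunk (all prey gone), Grasshopper Mouse (all prey gone), Cactus Wren (all prey gone), Scorpion (all prey gone), Whiptail Lizard (all prey gone) → extinct.
Round 3: Coyote (all prey gone), Roadrunner (all prey gone) → extinct.
No further losses. Total secondary extinctions: 8.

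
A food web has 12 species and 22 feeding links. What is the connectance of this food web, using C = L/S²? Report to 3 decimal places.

C = 0.153

The web has S = 12 species and L = 22 feeding links.
C = L / S² = 22 / 144 = 0.1528 ≈ 0.153.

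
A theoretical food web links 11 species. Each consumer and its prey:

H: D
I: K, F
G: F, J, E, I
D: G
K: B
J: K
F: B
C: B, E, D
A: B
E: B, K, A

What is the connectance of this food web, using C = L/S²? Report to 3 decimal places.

C = 0.149

The web has S = 11 species and L = 18 feeding links.
C = L / S² = 18 / 121 = 0.1488 ≈ 0.149.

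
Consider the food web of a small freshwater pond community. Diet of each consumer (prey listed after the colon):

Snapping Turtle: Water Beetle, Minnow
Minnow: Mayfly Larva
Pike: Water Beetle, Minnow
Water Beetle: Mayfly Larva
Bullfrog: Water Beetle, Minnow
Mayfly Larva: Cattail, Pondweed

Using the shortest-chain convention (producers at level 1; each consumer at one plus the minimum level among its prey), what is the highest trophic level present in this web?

Producers (level 1): Cattail, Pondweed.
Following each consumer down to its lowest-level prey: Cattail → Mayfly Larva → Water Beetle → Bullfrog (levels 1 through 4).
All prey of Bullfrog (Water Beetle 3, Minnow 3) are at level 3 or above, so Bullfrog is at level 1 + 3 = 4.
Every consumer has at least one prey at level 3 or below, so none exceeds level 4.

4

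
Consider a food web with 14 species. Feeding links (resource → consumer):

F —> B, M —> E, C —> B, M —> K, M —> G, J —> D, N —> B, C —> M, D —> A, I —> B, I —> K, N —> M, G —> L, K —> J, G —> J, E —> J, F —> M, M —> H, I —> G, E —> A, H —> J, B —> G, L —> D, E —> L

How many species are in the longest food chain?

6 species

One longest chain: C → M → G → L → D → A.
It has 6 species and 5 links.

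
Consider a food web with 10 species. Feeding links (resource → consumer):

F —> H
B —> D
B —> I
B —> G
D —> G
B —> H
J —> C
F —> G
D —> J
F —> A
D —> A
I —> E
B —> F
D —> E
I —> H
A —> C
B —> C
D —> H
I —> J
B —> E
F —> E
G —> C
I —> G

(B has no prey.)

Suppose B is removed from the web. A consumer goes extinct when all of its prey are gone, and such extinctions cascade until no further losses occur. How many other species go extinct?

Remove B.
Round 1: F (all prey gone), I (all prey gone), D (all prey gone) → extinct.
Round 2: H (all prey gone), A (all prey gone), J (all prey gone), E (all prey gone), G (all prey gone) → extinct.
Round 3: C (all prey gone) → extinct.
No further losses. Total secondary extinctions: 9.

9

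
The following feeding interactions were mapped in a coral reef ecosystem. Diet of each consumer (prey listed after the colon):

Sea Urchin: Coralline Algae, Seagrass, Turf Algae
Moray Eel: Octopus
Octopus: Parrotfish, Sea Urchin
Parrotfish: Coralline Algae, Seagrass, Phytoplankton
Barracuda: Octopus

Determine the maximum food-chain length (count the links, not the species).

3 links

One longest chain: Coralline Algae → Parrotfish → Octopus → Moray Eel.
It has 4 species and 3 links.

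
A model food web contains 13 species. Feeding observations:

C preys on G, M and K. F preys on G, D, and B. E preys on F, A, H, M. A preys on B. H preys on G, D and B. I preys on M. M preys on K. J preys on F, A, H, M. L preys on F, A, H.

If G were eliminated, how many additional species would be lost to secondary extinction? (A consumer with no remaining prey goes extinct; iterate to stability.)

0

Remove G.
Every predator of it retains at least one other prey: H still has D, B; F still has D, B; C still has K, M.
No consumer loses all prey, so no secondary extinctions occur.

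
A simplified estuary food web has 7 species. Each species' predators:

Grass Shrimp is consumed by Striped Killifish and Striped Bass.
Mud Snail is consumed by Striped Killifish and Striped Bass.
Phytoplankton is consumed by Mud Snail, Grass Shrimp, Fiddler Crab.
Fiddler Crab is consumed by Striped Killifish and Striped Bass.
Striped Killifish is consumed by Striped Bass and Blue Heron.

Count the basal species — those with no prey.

1

Basal species (no prey listed): Phytoplankton.
Count: 1.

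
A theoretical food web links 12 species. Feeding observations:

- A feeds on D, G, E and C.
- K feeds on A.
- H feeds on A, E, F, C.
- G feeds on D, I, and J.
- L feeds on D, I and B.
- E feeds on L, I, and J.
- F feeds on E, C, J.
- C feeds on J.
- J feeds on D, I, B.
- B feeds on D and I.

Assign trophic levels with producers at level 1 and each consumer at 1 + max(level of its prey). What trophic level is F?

D is a producer → level 1.
B eats D (level 1); other prey at levels: I 1 → level 2.
L eats B (level 2); other prey at levels: D 1, I 1 → level 3.
E eats L (level 3); other prey at levels: I 1, J 3 → level 4.
F eats E (level 4); other prey at levels: J 3, C 4 → level 5.

Trophic level 5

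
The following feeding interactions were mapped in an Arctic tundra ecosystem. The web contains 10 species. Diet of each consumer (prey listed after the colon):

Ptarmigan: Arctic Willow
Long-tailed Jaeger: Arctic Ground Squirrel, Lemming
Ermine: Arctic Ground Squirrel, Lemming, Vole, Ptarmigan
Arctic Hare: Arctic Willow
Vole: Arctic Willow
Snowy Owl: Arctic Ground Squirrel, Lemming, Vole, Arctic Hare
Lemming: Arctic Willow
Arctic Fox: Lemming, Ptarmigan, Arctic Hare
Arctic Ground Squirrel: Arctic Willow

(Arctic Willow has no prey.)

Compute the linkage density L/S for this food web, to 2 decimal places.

L/S = 1.80

There are L = 18 links among S = 10 species.
L/S = 18/10 = 1.8000 ≈ 1.80.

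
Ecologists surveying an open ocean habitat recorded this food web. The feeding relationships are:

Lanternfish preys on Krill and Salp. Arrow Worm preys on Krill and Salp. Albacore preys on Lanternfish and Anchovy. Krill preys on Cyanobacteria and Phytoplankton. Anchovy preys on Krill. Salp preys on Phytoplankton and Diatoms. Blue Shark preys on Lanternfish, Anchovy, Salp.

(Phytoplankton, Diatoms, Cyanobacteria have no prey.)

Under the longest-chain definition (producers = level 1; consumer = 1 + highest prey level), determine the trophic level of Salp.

Trophic level 2

Phytoplankton is a producer → level 1.
Salp eats Phytoplankton (level 1); other prey at levels: Diatoms 1 → level 2.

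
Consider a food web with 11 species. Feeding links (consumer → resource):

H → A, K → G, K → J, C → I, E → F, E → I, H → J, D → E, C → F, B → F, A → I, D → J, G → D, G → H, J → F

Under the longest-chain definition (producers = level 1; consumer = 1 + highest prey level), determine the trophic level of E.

Trophic level 2

I is a producer → level 1.
E eats I (level 1); other prey at levels: F 1 → level 2.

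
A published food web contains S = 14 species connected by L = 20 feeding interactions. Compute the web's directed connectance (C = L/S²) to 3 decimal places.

The web has S = 14 species and L = 20 feeding links.
C = L / S² = 20 / 196 = 0.1020 ≈ 0.102.

C = 0.102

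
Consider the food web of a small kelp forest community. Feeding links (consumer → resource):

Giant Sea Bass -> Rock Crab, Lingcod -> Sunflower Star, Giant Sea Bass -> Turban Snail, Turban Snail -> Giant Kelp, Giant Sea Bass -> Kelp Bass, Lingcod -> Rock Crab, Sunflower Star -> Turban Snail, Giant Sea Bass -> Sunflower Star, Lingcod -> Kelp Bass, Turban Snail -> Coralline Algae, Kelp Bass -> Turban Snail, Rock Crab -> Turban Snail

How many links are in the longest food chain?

One longest chain: Giant Kelp → Turban Snail → Kelp Bass → Giant Sea Bass.
It has 4 species and 3 links.

3 links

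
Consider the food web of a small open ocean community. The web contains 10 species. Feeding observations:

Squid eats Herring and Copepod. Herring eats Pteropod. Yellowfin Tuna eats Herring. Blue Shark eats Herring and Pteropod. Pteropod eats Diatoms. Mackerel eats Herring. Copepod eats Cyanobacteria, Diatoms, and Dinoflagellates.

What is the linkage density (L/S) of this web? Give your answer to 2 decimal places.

There are L = 11 links among S = 10 species.
L/S = 11/10 = 1.1000 ≈ 1.10.

L/S = 1.10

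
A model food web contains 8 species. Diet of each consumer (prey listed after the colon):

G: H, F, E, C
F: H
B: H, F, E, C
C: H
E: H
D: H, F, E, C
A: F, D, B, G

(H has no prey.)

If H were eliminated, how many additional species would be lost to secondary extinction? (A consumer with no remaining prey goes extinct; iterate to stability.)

Remove H.
Round 1: F (all prey gone), E (all prey gone), C (all prey gone) → extinct.
Round 2: D (all prey gone), B (all prey gone), G (all prey gone) → extinct.
Round 3: A (all prey gone) → extinct.
No further losses. Total secondary extinctions: 7.

7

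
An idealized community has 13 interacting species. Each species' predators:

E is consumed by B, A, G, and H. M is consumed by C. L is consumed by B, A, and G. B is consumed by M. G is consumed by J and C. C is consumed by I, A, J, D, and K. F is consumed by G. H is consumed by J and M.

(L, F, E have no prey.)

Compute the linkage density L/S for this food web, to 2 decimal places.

There are L = 19 links among S = 13 species.
L/S = 19/13 = 1.4615 ≈ 1.46.

L/S = 1.46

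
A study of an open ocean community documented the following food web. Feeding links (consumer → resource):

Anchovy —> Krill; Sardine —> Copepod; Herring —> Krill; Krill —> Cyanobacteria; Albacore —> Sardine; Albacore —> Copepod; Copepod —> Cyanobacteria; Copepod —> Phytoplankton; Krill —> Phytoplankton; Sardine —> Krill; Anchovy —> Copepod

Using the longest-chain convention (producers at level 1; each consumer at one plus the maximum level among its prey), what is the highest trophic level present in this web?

4

Producers (level 1): Cyanobacteria, Phytoplankton.
Cyanobacteria → Copepod → Sardine → Albacore gives Albacore level 4.
No species has a prey at level 4, so no species reaches level 5.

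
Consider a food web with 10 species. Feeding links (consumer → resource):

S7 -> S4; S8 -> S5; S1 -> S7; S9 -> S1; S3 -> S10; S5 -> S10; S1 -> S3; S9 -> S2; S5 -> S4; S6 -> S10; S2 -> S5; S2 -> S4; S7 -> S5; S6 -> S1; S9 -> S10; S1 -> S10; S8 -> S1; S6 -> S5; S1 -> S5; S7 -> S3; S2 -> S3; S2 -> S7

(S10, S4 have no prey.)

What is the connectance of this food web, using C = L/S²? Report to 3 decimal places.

The web has S = 10 species and L = 22 feeding links.
C = L / S² = 22 / 100 = 0.2200 ≈ 0.220.

C = 0.220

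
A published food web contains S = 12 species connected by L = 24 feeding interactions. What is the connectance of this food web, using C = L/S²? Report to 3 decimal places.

The web has S = 12 species and L = 24 feeding links.
C = L / S² = 24 / 144 = 0.1667 ≈ 0.167.

C = 0.167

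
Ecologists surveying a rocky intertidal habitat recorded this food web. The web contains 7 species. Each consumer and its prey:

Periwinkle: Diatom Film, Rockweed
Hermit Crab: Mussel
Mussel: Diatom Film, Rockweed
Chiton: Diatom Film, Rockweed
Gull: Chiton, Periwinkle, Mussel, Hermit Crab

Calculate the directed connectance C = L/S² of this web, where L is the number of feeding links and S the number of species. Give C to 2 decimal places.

C = 0.22

The web has S = 7 species and L = 11 feeding links.
C = L / S² = 11 / 49 = 0.2245 ≈ 0.22.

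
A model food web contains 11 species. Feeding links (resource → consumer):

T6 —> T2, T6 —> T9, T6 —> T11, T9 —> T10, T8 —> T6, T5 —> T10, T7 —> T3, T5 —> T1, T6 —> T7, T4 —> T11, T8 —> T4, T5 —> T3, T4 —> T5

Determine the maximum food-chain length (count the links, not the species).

3 links

One longest chain: T8 → T4 → T5 → T1.
It has 4 species and 3 links.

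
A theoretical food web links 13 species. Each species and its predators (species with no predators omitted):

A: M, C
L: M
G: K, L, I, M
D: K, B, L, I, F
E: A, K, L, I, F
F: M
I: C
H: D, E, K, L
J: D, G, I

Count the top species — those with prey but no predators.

Top species (has prey, but nothing eats it): K, B, M, C.
Count: 4.

4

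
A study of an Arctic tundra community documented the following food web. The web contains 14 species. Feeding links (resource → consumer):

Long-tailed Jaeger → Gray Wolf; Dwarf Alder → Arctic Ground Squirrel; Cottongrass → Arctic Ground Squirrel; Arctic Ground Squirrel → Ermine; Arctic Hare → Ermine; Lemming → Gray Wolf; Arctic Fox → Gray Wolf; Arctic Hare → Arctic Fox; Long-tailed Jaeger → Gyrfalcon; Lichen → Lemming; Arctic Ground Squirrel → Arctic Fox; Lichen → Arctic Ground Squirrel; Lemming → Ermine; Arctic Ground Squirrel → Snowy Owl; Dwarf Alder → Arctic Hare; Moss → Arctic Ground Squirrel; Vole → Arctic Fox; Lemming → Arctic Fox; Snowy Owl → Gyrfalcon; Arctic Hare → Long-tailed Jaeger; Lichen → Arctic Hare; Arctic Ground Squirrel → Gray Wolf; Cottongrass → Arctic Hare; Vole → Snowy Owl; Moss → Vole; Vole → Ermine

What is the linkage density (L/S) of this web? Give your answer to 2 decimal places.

L/S = 1.86

There are L = 26 links among S = 14 species.
L/S = 26/14 = 1.8571 ≈ 1.86.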